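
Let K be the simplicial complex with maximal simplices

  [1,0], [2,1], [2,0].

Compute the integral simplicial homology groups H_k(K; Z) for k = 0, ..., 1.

Order the vertices as 0 < 1 < 2. Listing each simplex with vertices in this order, K has dimension 1 with simplices:

  0-simplices (3): [0], [1], [2]
  1-simplices (3): [0,1], [0,2], [1,2]

Hence C_0 ≅ Z^3, C_1 ≅ Z^3.

∂_1: C_1 → C_0 is given by ∂[p,q] = [q] − [p].
As a 3×3 matrix over Z this has rank 2, with invariant factors (1,1).

Reading off H_k = ker ∂_k / im ∂_{k+1}:

  H_0: rank C_0 − rank ∂_1 = 3 − 2 = 1, and the invariant factors of ∂_1 are all 1, so H_0 ≅ Z.
  H_1: rank ker ∂_1 − rank ∂_2 = (3 − 2) − 0 = 1, and there is no ∂_2, so H_1 ≅ Z.

As a check, the Euler characteristic is 3 − 3 = 0, which agrees with 1 − 1 = 0.

H_0 ≅ Z,  H_1 ≅ Z.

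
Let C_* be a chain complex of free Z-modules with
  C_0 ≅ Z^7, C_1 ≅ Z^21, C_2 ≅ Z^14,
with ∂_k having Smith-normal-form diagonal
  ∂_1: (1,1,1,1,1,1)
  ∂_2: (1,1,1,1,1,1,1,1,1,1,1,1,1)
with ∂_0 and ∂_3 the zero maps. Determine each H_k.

H_0 ≅ Z,  H_1 ≅ Z^2,  H_2 ≅ Z.

H_0: b_0 = 7 − 0 − 6 = 1; torsion from ∂_1 factors > 1: none. So H_0 ≅ Z.
H_1: b_1 = 21 − 6 − 13 = 2; torsion from ∂_2 factors > 1: none. So H_1 ≅ Z^2.
H_2: b_2 = 14 − 13 − 0 = 1; torsion from ∂_3 factors > 1: none. So H_2 ≅ Z.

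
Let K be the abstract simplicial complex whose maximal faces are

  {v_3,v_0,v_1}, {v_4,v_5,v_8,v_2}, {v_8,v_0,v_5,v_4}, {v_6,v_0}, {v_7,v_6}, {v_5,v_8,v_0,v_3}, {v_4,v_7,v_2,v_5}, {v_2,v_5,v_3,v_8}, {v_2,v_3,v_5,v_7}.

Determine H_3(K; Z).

Order the vertices as v_0 < v_1 < v_2 < v_3 < v_4 < v_5 < v_6 < v_7 < v_8. Listing each simplex with vertices in this order, K has dimension 3 with simplices:

  0-simplices (9): [v_0], [v_1], [v_2], [v_3], [v_4], [v_5], [v_6], [v_7], [v_8]
  1-simplices (21): (21 of them)
  2-simplices (18): (18 of them)
  3-simplices (6): [v_0,v_3,v_5,v_8], [v_0,v_4,v_5,v_8], [v_2,v_3,v_5,v_7], [v_2,v_3,v_5,v_8], [v_2,v_4,v_5,v_7], [v_2,v_4,v_5,v_8]

Hence C_0 ≅ Z^9, C_1 ≅ Z^21, C_2 ≅ Z^18, C_3 ≅ Z^6.

The boundary map ∂_1: C_1 → C_0 sends each edge [p,q] (with p < q) to q − p.
The resulting 9×21 matrix has rank 8, and its Smith normal form has invariant factors (1,1,1,1,1,1,1,1).

∂_2: C_2 → C_1 acts by ∂[p,q,r] = [q,r] − [p,r] + [p,q]. For instance
  ∂[v_0,v_3,v_5] = [v_3,v_5] − [v_0,v_5] + [v_0,v_3],
  ∂[v_0,v_1,v_3] = [v_1,v_3] − [v_0,v_3] + [v_0,v_1].
As a 21×18 matrix over Z this has rank 12, with invariant factors (1,1,1,1,1,1,1,1,1,1,1,1).

Boundary ∂_3: C_3 → C_2 sends each 3-simplex σ to the alternating sum Σ_i (−1)^i (σ with its i-th vertex removed). For instance
  ∂[v_2,v_4,v_5,v_8] = [v_4,v_5,v_8] − [v_2,v_5,v_8] + [v_2,v_4,v_8] − [v_2,v_4,v_5],
  ∂[v_2,v_3,v_5,v_8] = [v_3,v_5,v_8] − [v_2,v_5,v_8] + [v_2,v_3,v_8] − [v_2,v_3,v_5].
As a 18×6 matrix over Z this has rank 6, with invariant factors (1,1,1,1,1,1).

Computing H_k = (kernel of ∂_k) / (image of ∂_{k+1}):

  H_3: rank ker ∂_3 − rank ∂_4 = (6 − 6) − 0 = 0, and there is no ∂_4, so H_3 ≅ 0.

H_3 = 0.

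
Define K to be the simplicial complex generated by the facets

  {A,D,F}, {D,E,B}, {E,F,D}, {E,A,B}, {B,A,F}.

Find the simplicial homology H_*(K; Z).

H_0 ≅ Z,  H_1 ≅ Z,  H_2 = 0.

K has 5 vertices, 10 edges, 5 triangles.
rank ∂_0 = 0, rank ∂_1 = 4 ⇒ b_0 = 5 − 0 − 4 = 1; all invariant factors of ∂_1 are 1 so no torsion. So H_0 ≅ Z.
rank ∂_1 = 4, rank ∂_2 = 5 ⇒ b_1 = 10 − 4 − 5 = 1; all invariant factors of ∂_2 are 1 so no torsion. So H_1 ≅ Z.
rank ∂_2 = 5, rank ∂_3 = 0 ⇒ b_2 = 5 − 5 − 0 = 0. So H_2 ≅ 0.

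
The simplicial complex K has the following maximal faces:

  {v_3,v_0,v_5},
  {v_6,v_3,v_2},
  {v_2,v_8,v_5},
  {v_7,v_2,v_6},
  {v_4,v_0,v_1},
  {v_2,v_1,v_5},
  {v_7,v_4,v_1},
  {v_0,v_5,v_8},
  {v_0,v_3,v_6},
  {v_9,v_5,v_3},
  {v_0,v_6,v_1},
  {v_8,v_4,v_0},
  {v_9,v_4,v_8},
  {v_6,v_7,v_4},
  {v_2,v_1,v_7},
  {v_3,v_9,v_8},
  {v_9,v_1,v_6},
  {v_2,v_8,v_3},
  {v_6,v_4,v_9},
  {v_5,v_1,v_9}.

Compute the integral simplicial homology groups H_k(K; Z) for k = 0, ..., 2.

H_0 = Z,  H_1 = Z × Z/2,  H_2 = 0.

Take the total order v_0 < v_1 < v_2 < v_3 < v_4 < v_5 < v_6 < v_7 < v_8 < v_9 on the vertex set. Then K (dimension 2) consists of the simplices:

  0-simplices (10): [v_0], [v_1], [v_2], [v_3], [v_4], [v_5], [v_6], [v_7], [v_8], [v_9]
  1-simplices (30): (30 of them)
  2-simplices (20): (20 of them)

so the chain groups are C_0 ≅ Z^10, C_1 ≅ Z^30, C_2 ≅ Z^20.

∂_1: C_1 → C_0 sends each edge [p,q] (with p < q) to q − p.
This gives a 10×30 integer matrix of rank 9; reducing to Smith normal form yields diagonal entries (1,1,1,1,1,1,1,1,1).

∂_2: C_2 → C_1 maps a triangle to the signed sum of its edges. For instance
  ∂[v_0,v_1,v_4] = [v_1,v_4] − [v_0,v_4] + [v_0,v_1],
  ∂[v_1,v_5,v_9] = [v_5,v_9] − [v_1,v_9] + [v_1,v_5].
This gives a 30×20 integer matrix of rank 20; reducing to Smith normal form yields diagonal entries (1,1,1,1,1,1,1,1,1,1,1,1,1,1,1,1,1,1,1,2).

Now H_k = ker ∂_k / im ∂_{k+1}, so:

  H_0: rank C_0 − rank ∂_1 = 10 − 9 = 1, and the invariant factors of ∂_1 are all 1, so H_0 ≅ Z.
  H_1: rank ker ∂_1 − rank ∂_2 = (30 − 9) − 20 = 1, and ∂_2 has invariant factor 2 > 1, so H_1 ≅ Z × Z/2.
  H_2: rank ker ∂_2 − rank ∂_3 = (20 − 20) − 0 = 0, and there is no ∂_3, so H_2 ≅ 0.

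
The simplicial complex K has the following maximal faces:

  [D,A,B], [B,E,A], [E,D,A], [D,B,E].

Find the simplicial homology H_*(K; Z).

H_0 = Z,  H_1 = 0,  H_2 = Z.

Take the total order A < B < D < E on the vertex set. Then K (dimension 2) consists of the simplices:

  0-simplices (4): A, B, D, E
  1-simplices (6): AB, AD, AE, BD, BE, DE
  2-simplices (4): ABD, ABE, ADE, BDE

so the chain groups are C_0 ≅ Z^4, C_1 ≅ Z^6, C_2 ≅ Z^4.

The boundary map ∂_1: C_1 → C_0 sends each edge [p,q] (with p < q) to q − p. For instance
  ∂AB = B − A.
The resulting 4×6 matrix has rank 3, and its Smith normal form has invariant factors (1,1,1).

Boundary ∂_2: C_2 → C_1 acts by ∂[p,q,r] = [q,r] − [p,r] + [p,q]. For instance
  ∂ABE = BE − AE + AB,
  ∂BDE = DE − BE + BD.
As a 6×4 matrix over Z this has rank 3, with invariant factors (1,1,1).

Computing H_k = (kernel of ∂_k) / (image of ∂_{k+1}):

  H_0: rank C_0 − rank ∂_1 = 4 − 3 = 1, and the invariant factors of ∂_1 are all 1, so H_0 ≅ Z.
  H_1: rank ker ∂_1 − rank ∂_2 = (6 − 3) − 3 = 0, and the invariant factors of ∂_2 are all 1, so H_1 ≅ 0.
  H_2: rank ker ∂_2 − rank ∂_3 = (4 − 3) − 0 = 1, and there is no ∂_3, so H_2 ≅ Z.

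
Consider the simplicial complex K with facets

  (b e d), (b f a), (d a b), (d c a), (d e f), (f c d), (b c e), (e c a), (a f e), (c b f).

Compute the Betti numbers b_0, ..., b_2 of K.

b_0 = 1, b_1 = 0, b_2 = 0.

Take the total order a < b < c < d < e < f on the vertex set. Then K (dimension 2) consists of the simplices:

  0-simplices (6): a, b, c, d, e, f
  1-simplices (15): ab, ac, ad, ae, af, bc, bd, be, bf, cd, ce, cf, de, df, ef
  2-simplices (10): abd, abf, acd, ace, aef, bce, bcf, bde, cdf, def

giving chain groups C_0 ≅ Z^6, C_1 ≅ Z^15, C_2 ≅ Z^10.

∂_1: C_1 → C_0 is given by ∂[p,q] = [q] − [p]. For instance
  ∂ab = b − a.
The resulting 6×15 matrix has rank 5, and its Smith normal form has invariant factors (1,1,1,1,1).

Boundary ∂_2: C_2 → C_1 acts by ∂[p,q,r] = [q,r] − [p,r] + [p,q]. For instance
  ∂def = ef − df + de,
  ∂bcf = cf − bf + bc.
The 15×10 boundary matrix has rank 10 and Smith normal form diag(1,1,1,1,1,1,1,1,1,2).

Computing H_k = (kernel of ∂_k) / (image of ∂_{k+1}):

  H_0: rank C_0 − rank ∂_1 = 6 − 5 = 1, and the invariant factors of ∂_1 are all 1, so H_0 = Z.
  H_1: rank ker ∂_1 − rank ∂_2 = (15 − 5) − 10 = 0, and ∂_2 has invariant factor 2 > 1, so H_1 = Z/2.
  H_2: rank ker ∂_2 − rank ∂_3 = (10 − 10) − 0 = 0, and there is no ∂_3, so H_2 = 0.

(K is a triangulation of the real projective plane RP^2.)

Hence the Betti numbers are b_0 = 1, b_1 = 0, b_2 = 0.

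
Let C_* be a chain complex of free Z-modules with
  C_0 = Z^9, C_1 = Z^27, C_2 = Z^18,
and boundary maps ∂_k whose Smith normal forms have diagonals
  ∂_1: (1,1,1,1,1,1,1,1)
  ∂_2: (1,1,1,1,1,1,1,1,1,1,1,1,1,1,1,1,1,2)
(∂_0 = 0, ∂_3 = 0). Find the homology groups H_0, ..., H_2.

H_0: b_0 = 9 − 0 − 8 = 1; torsion from ∂_1 factors > 1: none. So H_0 = Z.
H_1: b_1 = 27 − 8 − 18 = 1; torsion from ∂_2 factors > 1: [2]. So H_1 = Z × Z/2.
H_2: b_2 = 18 − 18 − 0 = 0; torsion from ∂_3 factors > 1: none. So H_2 = 0.

H_0 = Z,  H_1 = Z × Z/2,  H_2 = 0.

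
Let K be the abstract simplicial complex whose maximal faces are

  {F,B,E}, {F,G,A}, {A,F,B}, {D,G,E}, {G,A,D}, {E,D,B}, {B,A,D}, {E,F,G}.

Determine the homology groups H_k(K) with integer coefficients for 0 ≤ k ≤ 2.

H_0 ≅ Z,  H_1 = 0,  H_2 ≅ Z.

We work with the vertex ordering A < B < D < E < F < G. The simplices of K, each written with vertices in increasing order, are:

  0-simplices (6): A, B, D, E, F, G
  1-simplices (12): AB, AD, AF, AG, BD, BE, BF, DE, DG, EF, EG, FG
  2-simplices (8): ABD, ABF, ADG, AFG, BDE, BEF, DEG, EFG

Hence C_0 ≅ Z^6, C_1 ≅ Z^12, C_2 ≅ Z^8.

The boundary map ∂_1: C_1 → C_0 sends each edge [p,q] (with p < q) to q − p. For instance
  ∂DG = G − D.
This gives a 6×12 integer matrix of rank 5; reducing to Smith normal form yields diagonal entries (1,1,1,1,1).

The boundary map ∂_2: C_2 → C_1 sends each 2-simplex [p,q,r] to [q,r] − [p,r] + [p,q]. For instance
  ∂ABF = BF − AF + AB,
  ∂BDE = DE − BE + BD.
This gives a 12×8 integer matrix of rank 7; reducing to Smith normal form yields diagonal entries (1,1,1,1,1,1,1).

Now H_k = ker ∂_k / im ∂_{k+1}, so:

  H_0: rank C_0 − rank ∂_1 = 6 − 5 = 1, and the invariant factors of ∂_1 are all 1, so H_0 = Z.
  H_1: rank ker ∂_1 − rank ∂_2 = (12 − 5) − 7 = 0, and the invariant factors of ∂_2 are all 1, so H_1 = 0.
  H_2: rank ker ∂_2 − rank ∂_3 = (8 − 7) − 0 = 1, and there is no ∂_3, so H_2 = Z.

As a check, the Euler characteristic is 6 − 12 + 8 = 2, which agrees with 1 − 0 + 1 = 2.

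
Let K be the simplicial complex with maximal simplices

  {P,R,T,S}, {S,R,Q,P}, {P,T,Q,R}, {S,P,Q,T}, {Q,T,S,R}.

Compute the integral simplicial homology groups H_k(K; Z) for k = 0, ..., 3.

H_0 = Z,  H_1 = 0,  H_2 = 0,  H_3 = Z.

Order the vertices as P < Q < R < S < T. Listing each simplex with vertices in this order, K has dimension 3 with simplices:

  0-simplices (5): P, Q, R, S, T
  1-simplices (10): PQ, PR, PS, PT, QR, QS, QT, RS, RT, ST
  2-simplices (10): PQR, PQS, PQT, PRS, PRT, PST, QRS, QRT, QST, RST
  3-simplices (5): PQRS, PQRT, PQST, PRST, QRST

giving chain groups C_0 ≅ Z^5, C_1 ≅ Z^10, C_2 ≅ Z^10, C_3 ≅ Z^5.

Boundary ∂_1: C_1 → C_0 is given by ∂[p,q] = [q] − [p].
This gives a 5×10 integer matrix of rank 4; reducing to Smith normal form yields diagonal entries (1,1,1,1).

Boundary ∂_2: C_2 → C_1 acts by ∂[p,q,r] = [q,r] − [p,r] + [p,q]. For instance
  ∂QRS = RS − QS + QR,
  ∂PQT = QT − PT + PQ.
As a 10×10 matrix over Z this has rank 6, with invariant factors (1,1,1,1,1,1).

Boundary ∂_3: C_3 → C_2 sends each 3-simplex σ to the alternating sum Σ_i (−1)^i (σ with its i-th vertex removed). For instance
  ∂QRST = RST − QST + QRT − QRS,
  ∂PQRS = QRS − PRS + PQS − PQR.
As a 10×5 matrix over Z this has rank 4, with invariant factors (1,1,1,1).

Computing H_k = (kernel of ∂_k) / (image of ∂_{k+1}):

  H_0: rank C_0 − rank ∂_1 = 5 − 4 = 1, and the invariant factors of ∂_1 are all 1, so H_0 ≅ Z.
  H_1: rank ker ∂_1 − rank ∂_2 = (10 − 4) − 6 = 0, and the invariant factors of ∂_2 are all 1, so H_1 ≅ 0.
  H_2: rank ker ∂_2 − rank ∂_3 = (10 − 6) − 4 = 0, and the invariant factors of ∂_3 are all 1, so H_2 ≅ 0.
  H_3: rank ker ∂_3 − rank ∂_4 = (5 − 4) − 0 = 1, and there is no ∂_4, so H_3 ≅ Z.

As a check, the Euler characteristic is 5 − 10 + 10 − 5 = 0, which agrees with 1 − 0 + 0 − 1 = 0.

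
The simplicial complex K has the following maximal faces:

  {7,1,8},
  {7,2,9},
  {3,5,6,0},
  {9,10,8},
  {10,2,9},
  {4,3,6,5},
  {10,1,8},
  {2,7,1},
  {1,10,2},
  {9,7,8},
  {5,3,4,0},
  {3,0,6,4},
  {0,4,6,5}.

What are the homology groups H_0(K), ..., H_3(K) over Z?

H_0 ≅ Z^2,  H_1 = 0,  H_2 ≅ Z,  H_3 ≅ Z.

K has 11 vertices, 22 edges, 18 triangles, 5 3-simplices.
rank ∂_0 = 0, rank ∂_1 = 9 ⇒ b_0 = 11 − 0 − 9 = 2; all invariant factors of ∂_1 are 1 so no torsion. So H_0 = Z^2.
rank ∂_1 = 9, rank ∂_2 = 13 ⇒ b_1 = 22 − 9 − 13 = 0; all invariant factors of ∂_2 are 1 so no torsion. So H_1 = 0.
rank ∂_2 = 13, rank ∂_3 = 4 ⇒ b_2 = 18 − 13 − 4 = 1; all invariant factors of ∂_3 are 1 so no torsion. So H_2 = Z.
rank ∂_3 = 4, rank ∂_4 = 0 ⇒ b_3 = 5 − 4 − 0 = 1. So H_3 = Z.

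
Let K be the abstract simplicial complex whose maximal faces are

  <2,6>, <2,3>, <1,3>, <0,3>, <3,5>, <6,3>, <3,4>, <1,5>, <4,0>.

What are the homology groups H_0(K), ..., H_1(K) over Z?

H_0 ≅ Z,  H_1 ≅ Z^3.

K has 7 vertices, 9 edges.
rank ∂_0 = 0, rank ∂_1 = 6 ⇒ b_0 = 7 − 0 − 6 = 1; all invariant factors of ∂_1 are 1 so no torsion. So H_0 ≅ Z.
rank ∂_1 = 6, rank ∂_2 = 0 ⇒ b_1 = 9 − 6 − 0 = 3. So H_1 ≅ Z^3.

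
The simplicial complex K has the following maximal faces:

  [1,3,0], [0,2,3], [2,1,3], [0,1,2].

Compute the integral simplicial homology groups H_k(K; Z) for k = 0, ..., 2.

We work with the vertex ordering 0 < 1 < 2 < 3. The simplices of K, each written with vertices in increasing order, are:

  0-simplices (4): [0], [1], [2], [3]
  1-simplices (6): [0,1], [0,2], [0,3], [1,2], [1,3], [2,3]
  2-simplices (4): [0,1,2], [0,1,3], [0,2,3], [1,2,3]

so the chain groups are C_0 ≅ Z^4, C_1 ≅ Z^6, C_2 ≅ Z^4.

∂_1: C_1 → C_0 sends each edge [p,q] (with p < q) to q − p.
As a 4×6 matrix over Z this has rank 3, with invariant factors (1,1,1).

Boundary ∂_2: C_2 → C_1 maps a triangle to the signed sum of its edges. For instance
  ∂[0,1,3] = [1,3] − [0,3] + [0,1],
  ∂[0,2,3] = [2,3] − [0,3] + [0,2].
The 6×4 boundary matrix has rank 3 and Smith normal form diag(1,1,1).

Now H_k = ker ∂_k / im ∂_{k+1}, so:

  H_0: rank C_0 − rank ∂_1 = 4 − 3 = 1, and the invariant factors of ∂_1 are all 1, so H_0 ≅ Z.
  H_1: rank ker ∂_1 − rank ∂_2 = (6 − 3) − 3 = 0, and the invariant factors of ∂_2 are all 1, so H_1 ≅ 0.
  H_2: rank ker ∂_2 − rank ∂_3 = (4 − 3) − 0 = 1, and there is no ∂_3, so H_2 ≅ Z.

H_0 ≅ Z,  H_1 = 0,  H_2 ≅ Z.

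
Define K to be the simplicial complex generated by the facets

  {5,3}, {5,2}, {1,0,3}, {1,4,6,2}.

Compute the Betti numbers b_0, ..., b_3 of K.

b_0 = 1, b_1 = 1, b_2 = 0, b_3 = 0.

We work with the vertex ordering 0 < 1 < 2 < 3 < 4 < 5 < 6. The simplices of K, each written with vertices in increasing order, are:

  0-simplices (7): [0], [1], [2], [3], [4], [5], [6]
  1-simplices (11): [0,1], [0,3], [1,2], [1,3], [1,4], [1,6], [2,4], [2,5], [2,6], [3,5], [4,6]
  2-simplices (5): [0,1,3], [1,2,4], [1,2,6], [1,4,6], [2,4,6]
  3-simplices (1): [1,2,4,6]

giving chain groups C_0 ≅ Z^7, C_1 ≅ Z^11, C_2 ≅ Z^5, C_3 ≅ Z^1.

The boundary map ∂_1: C_1 → C_0 sends each edge [p,q] (with p < q) to q − p. For instance
  ∂[0,3] = [3] − [0].
As a 7×11 matrix over Z this has rank 6, with invariant factors (1,1,1,1,1,1).

The boundary map ∂_2: C_2 → C_1 maps a triangle to the signed sum of its edges. For instance
  ∂[0,1,3] = [1,3] − [0,3] + [0,1],
  ∂[1,2,4] = [2,4] − [1,4] + [1,2].
The resulting 11×5 matrix has rank 4, and its Smith normal form has invariant factors (1,1,1,1).

The boundary map ∂_3: C_3 → C_2 sends each 3-simplex σ to the alternating sum Σ_i (−1)^i (σ with its i-th vertex removed). For instance
  ∂[1,2,4,6] = [2,4,6] − [1,4,6] + [1,2,6] − [1,2,4].
As a 5×1 matrix over Z this has rank 1, with invariant factors (1).

Computing H_k = (kernel of ∂_k) / (image of ∂_{k+1}):

  H_0: rank C_0 − rank ∂_1 = 7 − 6 = 1, and the invariant factors of ∂_1 are all 1, so H_0 ≅ Z.
  H_1: rank ker ∂_1 − rank ∂_2 = (11 − 6) − 4 = 1, and the invariant factors of ∂_2 are all 1, so H_1 ≅ Z.
  H_2: rank ker ∂_2 − rank ∂_3 = (5 − 4) − 1 = 0, and the invariant factors of ∂_3 are all 1, so H_2 ≅ 0.
  H_3: rank ker ∂_3 − rank ∂_4 = (1 − 1) − 0 = 0, and there is no ∂_4, so H_3 ≅ 0.

Hence the Betti numbers are b_0 = 1, b_1 = 1, b_2 = 0, b_3 = 0.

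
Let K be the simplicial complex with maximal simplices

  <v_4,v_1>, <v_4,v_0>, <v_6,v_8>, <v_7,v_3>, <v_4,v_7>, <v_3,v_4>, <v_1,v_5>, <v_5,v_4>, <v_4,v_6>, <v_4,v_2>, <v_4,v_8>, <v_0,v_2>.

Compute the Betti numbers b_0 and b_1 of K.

Take the total order v_0 < v_1 < v_2 < v_3 < v_4 < v_5 < v_6 < v_7 < v_8 on the vertex set. Then K (dimension 1) consists of the simplices:

  0-simplices (9): [v_0], [v_1], [v_2], [v_3], [v_4], [v_5], [v_6], [v_7], [v_8]
  1-simplices (12): [v_0,v_2], [v_0,v_4], [v_1,v_4], [v_1,v_5], [v_2,v_4], [v_3,v_4], [v_3,v_7], [v_4,v_5], [v_4,v_6], [v_4,v_7], [v_4,v_8], [v_6,v_8]

giving chain groups C_0 ≅ Z^9, C_1 ≅ Z^12.

The boundary map ∂_1: C_1 → C_0 maps an edge to its endpoints' difference, ∂[p,q] = q − p. For instance
  ∂[v_4,v_7] = [v_7] − [v_4].
This gives a 9×12 integer matrix of rank 8; reducing to Smith normal form yields diagonal entries (1,1,1,1,1,1,1,1).

Computing H_k = (kernel of ∂_k) / (image of ∂_{k+1}):

  H_0: rank C_0 − rank ∂_1 = 9 − 8 = 1, and the invariant factors of ∂_1 are all 1, so H_0 = Z.
  H_1: rank ker ∂_1 − rank ∂_2 = (12 − 8) − 0 = 4, and there is no ∂_2, so H_1 = Z^4.

As a check, the Euler characteristic is 9 − 12 = -3, which agrees with 1 − 4 = -3.
(K is a triangulation of a wedge of 4 circles.)

Hence the Betti numbers are b_0 = 1, b_1 = 4.

b_0 = 1, b_1 = 4.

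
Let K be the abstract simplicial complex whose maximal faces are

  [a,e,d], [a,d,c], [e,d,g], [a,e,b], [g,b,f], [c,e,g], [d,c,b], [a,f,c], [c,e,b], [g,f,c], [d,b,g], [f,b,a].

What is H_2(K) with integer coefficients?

K has 7 vertices, 18 edges, 12 triangles.
rank ∂_2 = 12, rank ∂_3 = 0 ⇒ b_2 = 12 − 12 − 0 = 0. So H_2 = 0.

H_2 = 0.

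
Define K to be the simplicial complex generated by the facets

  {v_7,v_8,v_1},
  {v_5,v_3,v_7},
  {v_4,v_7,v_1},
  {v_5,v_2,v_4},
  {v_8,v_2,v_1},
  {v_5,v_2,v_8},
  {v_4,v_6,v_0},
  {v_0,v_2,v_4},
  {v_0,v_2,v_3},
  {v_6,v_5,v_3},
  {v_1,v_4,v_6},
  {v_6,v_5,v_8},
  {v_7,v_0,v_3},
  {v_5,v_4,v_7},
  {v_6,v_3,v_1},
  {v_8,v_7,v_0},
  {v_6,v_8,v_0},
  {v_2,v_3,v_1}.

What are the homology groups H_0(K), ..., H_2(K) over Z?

Fix the vertex order v_0 < v_1 < v_2 < v_3 < v_4 < v_5 < v_6 < v_7 < v_8 and write every simplex with vertices in increasing order. Then dim K = 2 and the simplices of K are:

  0-simplices (9): [v_0], [v_1], [v_2], [v_3], [v_4], [v_5], [v_6], [v_7], [v_8]
  1-simplices (27): (27 of them)
  2-simplices (18): (18 of them)

so the chain groups are C_0 ≅ Z^9, C_1 ≅ Z^27, C_2 ≅ Z^18.

Boundary ∂_1: C_1 → C_0 maps an edge to its endpoints' difference, ∂[p,q] = q − p.
The 9×27 boundary matrix has rank 8 and Smith normal form diag(1,1,1,1,1,1,1,1).

∂_2: C_2 → C_1 sends each 2-simplex [p,q,r] to [q,r] − [p,r] + [p,q]. For instance
  ∂[v_3,v_5,v_6] = [v_5,v_6] − [v_3,v_6] + [v_3,v_5],
  ∂[v_0,v_6,v_8] = [v_6,v_8] − [v_0,v_8] + [v_0,v_6].
As a 27×18 matrix over Z this has rank 17, with invariant factors (1,1,1,1,1,1,1,1,1,1,1,1,1,1,1,1,1).

Reading off H_k = ker ∂_k / im ∂_{k+1}:

  H_0: rank C_0 − rank ∂_1 = 9 − 8 = 1, and the invariant factors of ∂_1 are all 1, so H_0 ≅ Z.
  H_1: rank ker ∂_1 − rank ∂_2 = (27 − 8) − 17 = 2, and the invariant factors of ∂_2 are all 1, so H_1 ≅ Z^2.
  H_2: rank ker ∂_2 − rank ∂_3 = (18 − 17) − 0 = 1, and there is no ∂_3, so H_2 ≅ Z.

As a check, the Euler characteristic is 9 − 27 + 18 = 0, which agrees with 1 − 2 + 1 = 0.
(K is a triangulation of the torus T^2.)

H_0 = Z,  H_1 = Z^2,  H_2 = Z.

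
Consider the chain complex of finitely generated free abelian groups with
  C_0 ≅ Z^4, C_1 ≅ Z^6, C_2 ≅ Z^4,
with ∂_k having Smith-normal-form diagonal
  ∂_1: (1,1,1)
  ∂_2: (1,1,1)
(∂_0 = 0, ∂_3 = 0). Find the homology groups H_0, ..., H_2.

H_0: b_0 = 4 − 0 − 3 = 1; torsion from ∂_1 factors > 1: none. So H_0 ≅ Z.
H_1: b_1 = 6 − 3 − 3 = 0; torsion from ∂_2 factors > 1: none. So H_1 ≅ 0.
H_2: b_2 = 4 − 3 − 0 = 1; torsion from ∂_3 factors > 1: none. So H_2 ≅ Z.

H_0 ≅ Z,  H_1 = 0,  H_2 ≅ Z.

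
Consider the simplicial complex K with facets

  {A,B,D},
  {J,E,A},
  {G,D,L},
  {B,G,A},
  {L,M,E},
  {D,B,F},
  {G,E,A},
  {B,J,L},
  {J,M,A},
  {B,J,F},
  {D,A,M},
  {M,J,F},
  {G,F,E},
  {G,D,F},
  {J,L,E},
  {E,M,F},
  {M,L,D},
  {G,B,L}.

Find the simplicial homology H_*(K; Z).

H_0 = Z,  H_1 = Z ⊕ Z/2Z,  H_2 = 0.

Fix the vertex order A < B < D < E < F < G < J < L < M and write every simplex with vertices in increasing order. Then dim K = 2 and the simplices of K are:

  0-simplices (9): A, B, D, E, F, G, J, L, M
  1-simplices (27): AB, AD, AE, AG, AJ, AM, BD, BF, BG, BJ, BL, DF, DG, DL, DM, EF, EG, EJ, EL, EM, FG, FJ, FM, GL, JL, JM, LM
  2-simplices (18): ABD, ABG, ADM, AEG, AEJ, AJM, BDF, BFJ, BGL, BJL, DFG, DGL, DLM, EFG, EFM, EJL, ELM, FJM

giving chain groups C_0 ≅ Z^9, C_1 ≅ Z^27, C_2 ≅ Z^18.

The boundary map ∂_1: C_1 → C_0 is given by ∂[p,q] = [q] − [p].
The 9×27 boundary matrix has rank 8 and Smith normal form diag(1,1,1,1,1,1,1,1).

∂_2: C_2 → C_1 acts by ∂[p,q,r] = [q,r] − [p,r] + [p,q]. For instance
  ∂DGL = GL − DL + DG,
  ∂EFM = FM − EM + EF.
The resulting 27×18 matrix has rank 18, and its Smith normal form has invariant factors (1,1,1,1,1,1,1,1,1,1,1,1,1,1,1,1,1,2).

Reading off H_k = ker ∂_k / im ∂_{k+1}:

  H_0: rank C_0 − rank ∂_1 = 9 − 8 = 1, and the invariant factors of ∂_1 are all 1, so H_0 ≅ Z.
  H_1: rank ker ∂_1 − rank ∂_2 = (27 − 8) − 18 = 1, and ∂_2 has invariant factor 2 > 1, so H_1 ≅ Z ⊕ Z/2Z.
  H_2: rank ker ∂_2 − rank ∂_3 = (18 − 18) − 0 = 0, and there is no ∂_3, so H_2 ≅ 0.

As a check, the Euler characteristic is 9 − 27 + 18 = 0, which agrees with 1 − 1 + 0 = 0.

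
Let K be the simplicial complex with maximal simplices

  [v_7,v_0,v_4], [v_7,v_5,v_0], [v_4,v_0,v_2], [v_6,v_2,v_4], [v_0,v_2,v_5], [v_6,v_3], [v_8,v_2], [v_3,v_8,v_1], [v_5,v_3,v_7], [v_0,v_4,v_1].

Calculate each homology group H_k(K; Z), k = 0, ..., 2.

H_0 = Z,  H_1 = Z^3,  H_2 = 0.

K has 9 vertices, 19 edges, 8 triangles.
rank ∂_0 = 0, rank ∂_1 = 8 ⇒ b_0 = 9 − 0 − 8 = 1; all invariant factors of ∂_1 are 1 so no torsion. So H_0 ≅ Z.
rank ∂_1 = 8, rank ∂_2 = 8 ⇒ b_1 = 19 − 8 − 8 = 3; all invariant factors of ∂_2 are 1 so no torsion. So H_1 ≅ Z^3.
rank ∂_2 = 8, rank ∂_3 = 0 ⇒ b_2 = 8 − 8 − 0 = 0. So H_2 ≅ 0.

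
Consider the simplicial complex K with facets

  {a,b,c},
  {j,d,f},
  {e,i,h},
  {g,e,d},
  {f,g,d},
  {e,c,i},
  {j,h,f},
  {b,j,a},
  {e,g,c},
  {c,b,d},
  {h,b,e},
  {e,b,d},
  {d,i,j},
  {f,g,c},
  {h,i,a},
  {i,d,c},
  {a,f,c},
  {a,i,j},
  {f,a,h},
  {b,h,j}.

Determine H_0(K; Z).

H_0 = Z.

Take the total order a < b < c < d < e < f < g < h < i < j on the vertex set. Then K (dimension 2) consists of the simplices:

  0-simplices (10): a, b, c, d, e, f, g, h, i, j
  1-simplices (30): ab, ac, af, ah, ai, aj, bc, bd, be, bh, bj, cd, ce, cf, cg, ci, de, df, dg, di, dj, eg, eh, ei, fg, fh, fj, hi, hj, ij
  2-simplices (20): abc, abj, acf, afh, ahi, aij, bcd, bde, beh, bhj, cdi, ceg, cei, cfg, deg, dfg, dfj, dij, ehi, fhj

so the chain groups are C_0 ≅ Z^10, C_1 ≅ Z^30, C_2 ≅ Z^20.

Boundary ∂_1: C_1 → C_0 maps an edge to its endpoints' difference, ∂[p,q] = q − p.
The resulting 10×30 matrix has rank 9, and its Smith normal form has invariant factors (1,1,1,1,1,1,1,1,1).

Boundary ∂_2: C_2 → C_1 acts by ∂[p,q,r] = [q,r] − [p,r] + [p,q]. For instance
  ∂aij = ij − aj + ai,
  ∂cdi = di − ci + cd.
As a 30×20 matrix over Z this has rank 20, with invariant factors (1,1,1,1,1,1,1,1,1,1,1,1,1,1,1,1,1,1,1,2).

Computing H_k = (kernel of ∂_k) / (image of ∂_{k+1}):

  H_0: rank C_0 − rank ∂_1 = 10 − 9 = 1, and the invariant factors of ∂_1 are all 1, so H_0 ≅ Z.

(K is a triangulation of the Klein bottle.)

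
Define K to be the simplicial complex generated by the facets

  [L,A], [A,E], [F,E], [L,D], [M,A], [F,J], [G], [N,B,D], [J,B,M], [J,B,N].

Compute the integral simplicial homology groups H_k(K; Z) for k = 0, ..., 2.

H_0 = Z^2,  H_1 = Z^2,  H_2 = 0.

Fix the vertex order A < B < D < E < F < G < J < L < M < N and write every simplex with vertices in increasing order. Then dim K = 2 and the simplices of K are:

  0-simplices (10): A, B, D, E, F, G, J, L, M, N
  1-simplices (13): AE, AL, AM, BD, BJ, BM, BN, DL, DN, EF, FJ, JM, JN
  2-simplices (3): BDN, BJM, BJN

Hence C_0 ≅ Z^10, C_1 ≅ Z^13, C_2 ≅ Z^3.

The boundary map ∂_1: C_1 → C_0 sends each edge [p,q] (with p < q) to q − p.
The resulting 10×13 matrix has rank 8, and its Smith normal form has invariant factors (1,1,1,1,1,1,1,1).

The boundary map ∂_2: C_2 → C_1 acts by ∂[p,q,r] = [q,r] − [p,r] + [p,q]. For instance
  ∂BDN = DN − BN + BD,
  ∂BJM = JM − BM + BJ.
The 13×3 boundary matrix has rank 3 and Smith normal form diag(1,1,1).

Computing H_k = (kernel of ∂_k) / (image of ∂_{k+1}):

  H_0: rank C_0 − rank ∂_1 = 10 − 8 = 2, and the invariant factors of ∂_1 are all 1, so H_0 = Z^2.
  H_1: rank ker ∂_1 − rank ∂_2 = (13 − 8) − 3 = 2, and the invariant factors of ∂_2 are all 1, so H_1 = Z^2.
  H_2: rank ker ∂_2 − rank ∂_3 = (3 − 3) − 0 = 0, and there is no ∂_3, so H_2 = 0.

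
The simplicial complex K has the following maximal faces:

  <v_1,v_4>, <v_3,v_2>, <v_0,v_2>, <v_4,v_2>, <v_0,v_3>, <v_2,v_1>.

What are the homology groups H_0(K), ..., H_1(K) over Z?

We work with the vertex ordering v_0 < v_1 < v_2 < v_3 < v_4. The simplices of K, each written with vertices in increasing order, are:

  0-simplices (5): [v_0], [v_1], [v_2], [v_3], [v_4]
  1-simplices (6): [v_0,v_2], [v_0,v_3], [v_1,v_2], [v_1,v_4], [v_2,v_3], [v_2,v_4]

Hence C_0 ≅ Z^5, C_1 ≅ Z^6.

The boundary map ∂_1: C_1 → C_0 maps an edge to its endpoints' difference, ∂[p,q] = q − p. For instance
  ∂[v_0,v_3] = [v_3] − [v_0].
The 5×6 boundary matrix has rank 4 and Smith normal form diag(1,1,1,1).

Computing H_k = (kernel of ∂_k) / (image of ∂_{k+1}):

  H_0: rank C_0 − rank ∂_1 = 5 − 4 = 1, and the invariant factors of ∂_1 are all 1, so H_0 = Z.
  H_1: rank ker ∂_1 − rank ∂_2 = (6 − 4) − 0 = 2, and there is no ∂_2, so H_1 = Z^2.

As a check, the Euler characteristic is 5 − 6 = -1, which agrees with 1 − 2 = -1.

H_0 ≅ Z,  H_1 ≅ Z^2.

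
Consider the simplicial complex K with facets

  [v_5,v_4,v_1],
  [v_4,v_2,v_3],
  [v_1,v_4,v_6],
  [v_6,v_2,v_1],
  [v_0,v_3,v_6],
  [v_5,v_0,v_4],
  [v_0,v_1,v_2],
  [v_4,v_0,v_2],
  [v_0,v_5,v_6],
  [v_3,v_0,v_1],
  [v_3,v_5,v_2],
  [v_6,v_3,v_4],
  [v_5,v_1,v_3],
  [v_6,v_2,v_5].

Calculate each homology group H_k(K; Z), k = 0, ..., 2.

H_0 ≅ Z,  H_1 ≅ Z^2,  H_2 ≅ Z.

Fix the vertex order v_0 < v_1 < v_2 < v_3 < v_4 < v_5 < v_6 and write every simplex with vertices in increasing order. Then dim K = 2 and the simplices of K are:

  0-simplices (7): [v_0], [v_1], [v_2], [v_3], [v_4], [v_5], [v_6]
  1-simplices (21): (21 of them)
  2-simplices (14): (14 of them)

so the chain groups are C_0 ≅ Z^7, C_1 ≅ Z^21, C_2 ≅ Z^14.

Boundary ∂_1: C_1 → C_0 maps an edge to its endpoints' difference, ∂[p,q] = q − p.
The 7×21 boundary matrix has rank 6 and Smith normal form diag(1,1,1,1,1,1).

∂_2: C_2 → C_1 sends each 2-simplex [p,q,r] to [q,r] − [p,r] + [p,q]. For instance
  ∂[v_1,v_4,v_6] = [v_4,v_6] − [v_1,v_6] + [v_1,v_4],
  ∂[v_0,v_2,v_4] = [v_2,v_4] − [v_0,v_4] + [v_0,v_2].
The 21×14 boundary matrix has rank 13 and Smith normal form diag(1,1,1,1,1,1,1,1,1,1,1,1,1).

Now H_k = ker ∂_k / im ∂_{k+1}, so:

  H_0: rank C_0 − rank ∂_1 = 7 − 6 = 1, and the invariant factors of ∂_1 are all 1, so H_0 = Z.
  H_1: rank ker ∂_1 − rank ∂_2 = (21 − 6) − 13 = 2, and the invariant factors of ∂_2 are all 1, so H_1 = Z^2.
  H_2: rank ker ∂_2 − rank ∂_3 = (14 − 13) − 0 = 1, and there is no ∂_3, so H_2 = Z.

As a check, the Euler characteristic is 7 − 21 + 14 = 0, which agrees with 1 − 2 + 1 = 0.
(K is a triangulation of the torus T^2.)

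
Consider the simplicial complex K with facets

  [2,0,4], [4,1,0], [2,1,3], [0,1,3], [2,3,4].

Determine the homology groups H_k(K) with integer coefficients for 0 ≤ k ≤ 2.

Order the vertices as 0 < 1 < 2 < 3 < 4. Listing each simplex with vertices in this order, K has dimension 2 with simplices:

  0-simplices (5): [0], [1], [2], [3], [4]
  1-simplices (10): [0,1], [0,2], [0,3], [0,4], [1,2], [1,3], [1,4], [2,3], [2,4], [3,4]
  2-simplices (5): [0,1,3], [0,1,4], [0,2,4], [1,2,3], [2,3,4]

so the chain groups are C_0 ≅ Z^5, C_1 ≅ Z^10, C_2 ≅ Z^5.

∂_1: C_1 → C_0 maps an edge to its endpoints' difference, ∂[p,q] = q − p. For instance
  ∂[1,4] = [4] − [1].
This gives a 5×10 integer matrix of rank 4; reducing to Smith normal form yields diagonal entries (1,1,1,1).

Boundary ∂_2: C_2 → C_1 maps a triangle to the signed sum of its edges. For instance
  ∂[1,2,3] = [2,3] − [1,3] + [1,2],
  ∂[0,1,3] = [1,3] − [0,3] + [0,1].
The 10×5 boundary matrix has rank 5 and Smith normal form diag(1,1,1,1,1).

From H_k ≅ ker(∂_k) / im(∂_{k+1}) we obtain:

  H_0: rank C_0 − rank ∂_1 = 5 − 4 = 1, and the invariant factors of ∂_1 are all 1, so H_0 = Z.
  H_1: rank ker ∂_1 − rank ∂_2 = (10 − 4) − 5 = 1, and the invariant factors of ∂_2 are all 1, so H_1 = Z.
  H_2: rank ker ∂_2 − rank ∂_3 = (5 − 5) − 0 = 0, and there is no ∂_3, so H_2 = 0.

As a check, the Euler characteristic is 5 − 10 + 5 = 0, which agrees with 1 − 1 + 0 = 0.
(K is a triangulation of the Möbius band.)

H_0 = Z,  H_1 = Z,  H_2 = 0.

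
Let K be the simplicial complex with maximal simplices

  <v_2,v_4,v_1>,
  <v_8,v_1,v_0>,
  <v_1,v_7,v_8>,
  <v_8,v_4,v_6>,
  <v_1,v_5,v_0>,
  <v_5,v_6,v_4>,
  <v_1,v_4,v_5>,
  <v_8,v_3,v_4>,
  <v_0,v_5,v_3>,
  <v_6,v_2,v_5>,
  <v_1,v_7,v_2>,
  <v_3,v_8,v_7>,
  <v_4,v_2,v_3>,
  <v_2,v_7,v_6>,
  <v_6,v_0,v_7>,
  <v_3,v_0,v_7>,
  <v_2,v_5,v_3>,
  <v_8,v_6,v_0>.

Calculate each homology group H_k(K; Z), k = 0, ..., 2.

H_0 = Z,  H_1 = Z ⊕ Z/2,  H_2 = 0.

Order the vertices as v_0 < v_1 < v_2 < v_3 < v_4 < v_5 < v_6 < v_7 < v_8. Listing each simplex with vertices in this order, K has dimension 2 with simplices:

  0-simplices (9): [v_0], [v_1], [v_2], [v_3], [v_4], [v_5], [v_6], [v_7], [v_8]
  1-simplices (27): (27 of them)
  2-simplices (18): (18 of them)

so the chain groups are C_0 ≅ Z^9, C_1 ≅ Z^27, C_2 ≅ Z^18.

The boundary map ∂_1: C_1 → C_0 is given by ∂[p,q] = [q] − [p]. For instance
  ∂[v_7,v_8] = [v_8] − [v_7].
This gives a 9×27 integer matrix of rank 8; reducing to Smith normal form yields diagonal entries (1,1,1,1,1,1,1,1).

Boundary ∂_2: C_2 → C_1 acts by ∂[p,q,r] = [q,r] − [p,r] + [p,q]. For instance
  ∂[v_1,v_4,v_5] = [v_4,v_5] − [v_1,v_5] + [v_1,v_4],
  ∂[v_2,v_3,v_4] = [v_3,v_4] − [v_2,v_4] + [v_2,v_3].
This gives a 27×18 integer matrix of rank 18; reducing to Smith normal form yields diagonal entries (1,1,1,1,1,1,1,1,1,1,1,1,1,1,1,1,1,2).

Reading off H_k = ker ∂_k / im ∂_{k+1}:

  H_0: rank C_0 − rank ∂_1 = 9 − 8 = 1, and the invariant factors of ∂_1 are all 1, so H_0 = Z.
  H_1: rank ker ∂_1 − rank ∂_2 = (27 − 8) − 18 = 1, and ∂_2 has invariant factor 2 > 1, so H_1 = Z ⊕ Z/2.
  H_2: rank ker ∂_2 − rank ∂_3 = (18 − 18) − 0 = 0, and there is no ∂_3, so H_2 = 0.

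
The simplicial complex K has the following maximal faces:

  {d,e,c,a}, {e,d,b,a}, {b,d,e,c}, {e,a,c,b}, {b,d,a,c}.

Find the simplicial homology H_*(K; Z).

Order the vertices as a < b < c < d < e. Listing each simplex with vertices in this order, K has dimension 3 with simplices:

  0-simplices (5): a, b, c, d, e
  1-simplices (10): ab, ac, ad, ae, bc, bd, be, cd, ce, de
  2-simplices (10): abc, abd, abe, acd, ace, ade, bcd, bce, bde, cde
  3-simplices (5): abcd, abce, abde, acde, bcde

so the chain groups are C_0 ≅ Z^5, C_1 ≅ Z^10, C_2 ≅ Z^10, C_3 ≅ Z^5.

Boundary ∂_1: C_1 → C_0 is given by ∂[p,q] = [q] − [p].
As a 5×10 matrix over Z this has rank 4, with invariant factors (1,1,1,1).

Boundary ∂_2: C_2 → C_1 sends each 2-simplex [p,q,r] to [q,r] − [p,r] + [p,q]. For instance
  ∂cde = de − ce + cd,
  ∂ade = de − ae + ad.
This gives a 10×10 integer matrix of rank 6; reducing to Smith normal form yields diagonal entries (1,1,1,1,1,1).

Boundary ∂_3: C_3 → C_2 sends each 3-simplex σ to the alternating sum Σ_i (−1)^i (σ with its i-th vertex removed). For instance
  ∂abce = bce − ace + abe − abc,
  ∂acde = cde − ade + ace − acd.
The 10×5 boundary matrix has rank 4 and Smith normal form diag(1,1,1,1).

Computing H_k = (kernel of ∂_k) / (image of ∂_{k+1}):

  H_0: rank C_0 − rank ∂_1 = 5 − 4 = 1, and the invariant factors of ∂_1 are all 1, so H_0 = Z.
  H_1: rank ker ∂_1 − rank ∂_2 = (10 − 4) − 6 = 0, and the invariant factors of ∂_2 are all 1, so H_1 = 0.
  H_2: rank ker ∂_2 − rank ∂_3 = (10 − 6) − 4 = 0, and the invariant factors of ∂_3 are all 1, so H_2 = 0.
  H_3: rank ker ∂_3 − rank ∂_4 = (5 − 4) − 0 = 1, and there is no ∂_4, so H_3 = Z.

H_0 = Z,  H_1 = 0,  H_2 = 0,  H_3 = Z.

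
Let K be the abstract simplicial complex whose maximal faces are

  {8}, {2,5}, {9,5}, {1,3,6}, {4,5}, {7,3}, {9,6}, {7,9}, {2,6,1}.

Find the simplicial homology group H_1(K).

Order the vertices as 1 < 2 < 3 < 4 < 5 < 6 < 7 < 8 < 9. Listing each simplex with vertices in this order, K has dimension 2 with simplices:

  0-simplices (9): [1], [2], [3], [4], [5], [6], [7], [8], [9]
  1-simplices (11): [1,2], [1,3], [1,6], [2,5], [2,6], [3,6], [3,7], [4,5], [5,9], [6,9], [7,9]
  2-simplices (2): [1,2,6], [1,3,6]

so the chain groups are C_0 ≅ Z^9, C_1 ≅ Z^11, C_2 ≅ Z^2.

The boundary map ∂_1: C_1 → C_0 maps an edge to its endpoints' difference, ∂[p,q] = q − p. For instance
  ∂[4,5] = [5] − [4].
This gives a 9×11 integer matrix of rank 7; reducing to Smith normal form yields diagonal entries (1,1,1,1,1,1,1).

Boundary ∂_2: C_2 → C_1 sends each 2-simplex [p,q,r] to [q,r] − [p,r] + [p,q]. For instance
  ∂[1,2,6] = [2,6] − [1,6] + [1,2],
  ∂[1,3,6] = [3,6] − [1,6] + [1,3].
The resulting 11×2 matrix has rank 2, and its Smith normal form has invariant factors (1,1).

Computing H_k = (kernel of ∂_k) / (image of ∂_{k+1}):

  H_1: rank ker ∂_1 − rank ∂_2 = (11 − 7) − 2 = 2, and the invariant factors of ∂_2 are all 1, so H_1 = Z^2.

H_1 ≅ Z^2.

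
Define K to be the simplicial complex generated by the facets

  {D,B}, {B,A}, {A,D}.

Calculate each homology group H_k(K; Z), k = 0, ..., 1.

H_0 ≅ Z,  H_1 ≅ Z.

Order the vertices as A < B < D. Listing each simplex with vertices in this order, K has dimension 1 with simplices:

  0-simplices (3): A, B, D
  1-simplices (3): AB, AD, BD

so the chain groups are C_0 ≅ Z^3, C_1 ≅ Z^3.

The boundary map ∂_1: C_1 → C_0 sends each edge [p,q] (with p < q) to q − p. For instance
  ∂BD = D − B.
As a 3×3 matrix over Z this has rank 2, with invariant factors (1,1).

From H_k ≅ ker(∂_k) / im(∂_{k+1}) we obtain:

  H_0: rank C_0 − rank ∂_1 = 3 − 2 = 1, and the invariant factors of ∂_1 are all 1, so H_0 = Z.
  H_1: rank ker ∂_1 − rank ∂_2 = (3 − 2) − 0 = 1, and there is no ∂_2, so H_1 = Z.

As a check, the Euler characteristic is 3 − 3 = 0, which agrees with 1 − 1 = 0.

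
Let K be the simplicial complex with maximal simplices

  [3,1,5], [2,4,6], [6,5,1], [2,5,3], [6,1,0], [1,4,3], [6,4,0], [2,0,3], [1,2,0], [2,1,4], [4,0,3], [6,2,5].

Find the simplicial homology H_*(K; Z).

H_0 ≅ Z,  H_1 ≅ Z/2Z,  H_2 = 0.

We work with the vertex ordering 0 < 1 < 2 < 3 < 4 < 5 < 6. The simplices of K, each written with vertices in increasing order, are:

  0-simplices (7): [0], [1], [2], [3], [4], [5], [6]
  1-simplices (18): [0,1], [0,2], [0,3], [0,4], [0,6], [1,2], [1,3], [1,4], [1,5], [1,6], [2,3], [2,4], [2,5], [2,6], [3,4], [3,5], [4,6], [5,6]
  2-simplices (12): [0,1,2], [0,1,6], [0,2,3], [0,3,4], [0,4,6], [1,2,4], [1,3,4], [1,3,5], [1,5,6], [2,3,5], [2,4,6], [2,5,6]

giving chain groups C_0 ≅ Z^7, C_1 ≅ Z^18, C_2 ≅ Z^12.

∂_1: C_1 → C_0 is given by ∂[p,q] = [q] − [p]. For instance
  ∂[2,6] = [6] − [2].
The 7×18 boundary matrix has rank 6 and Smith normal form diag(1,1,1,1,1,1).

∂_2: C_2 → C_1 sends each 2-simplex [p,q,r] to [q,r] − [p,r] + [p,q]. For instance
  ∂[1,3,4] = [3,4] − [1,4] + [1,3],
  ∂[0,2,3] = [2,3] − [0,3] + [0,2].
The resulting 18×12 matrix has rank 12, and its Smith normal form has invariant factors (1,1,1,1,1,1,1,1,1,1,1,2).

From H_k ≅ ker(∂_k) / im(∂_{k+1}) we obtain:

  H_0: rank C_0 − rank ∂_1 = 7 − 6 = 1, and the invariant factors of ∂_1 are all 1, so H_0 ≅ Z.
  H_1: rank ker ∂_1 − rank ∂_2 = (18 − 6) − 12 = 0, and ∂_2 has invariant factor 2 > 1, so H_1 ≅ Z/2Z.
  H_2: rank ker ∂_2 − rank ∂_3 = (12 − 12) − 0 = 0, and there is no ∂_3, so H_2 ≅ 0.

As a check, the Euler characteristic is 7 − 18 + 12 = 1, which agrees with 1 − 0 + 0 = 1.
(K is a triangulation of the real projective plane RP^2.)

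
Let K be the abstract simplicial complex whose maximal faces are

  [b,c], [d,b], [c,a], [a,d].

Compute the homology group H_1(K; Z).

Order the vertices as a < b < c < d. Listing each simplex with vertices in this order, K has dimension 1 with simplices:

  0-simplices (4): a, b, c, d
  1-simplices (4): ac, ad, bc, bd

Hence C_0 ≅ Z^4, C_1 ≅ Z^4.

The boundary map ∂_1: C_1 → C_0 sends each edge [p,q] (with p < q) to q − p.
As a 4×4 matrix over Z this has rank 3, with invariant factors (1,1,1).

From H_k ≅ ker(∂_k) / im(∂_{k+1}) we obtain:

  H_1: rank ker ∂_1 − rank ∂_2 = (4 − 3) − 0 = 1, and there is no ∂_2, so H_1 = Z.

H_1 ≅ Z.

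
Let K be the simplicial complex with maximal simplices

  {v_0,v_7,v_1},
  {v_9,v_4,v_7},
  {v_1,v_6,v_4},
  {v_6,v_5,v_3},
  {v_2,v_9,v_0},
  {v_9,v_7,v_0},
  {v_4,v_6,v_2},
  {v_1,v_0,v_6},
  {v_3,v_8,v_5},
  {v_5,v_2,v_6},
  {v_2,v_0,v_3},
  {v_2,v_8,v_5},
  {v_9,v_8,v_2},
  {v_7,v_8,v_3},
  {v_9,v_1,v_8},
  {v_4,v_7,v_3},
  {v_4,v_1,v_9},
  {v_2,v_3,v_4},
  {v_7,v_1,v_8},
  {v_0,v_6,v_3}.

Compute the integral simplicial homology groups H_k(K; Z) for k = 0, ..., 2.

H_0 = Z,  H_1 = Z ⊕ Z_2,  H_2 = 0.

K has 10 vertices, 30 edges, 20 triangles.
rank ∂_0 = 0, rank ∂_1 = 9 ⇒ b_0 = 10 − 0 − 9 = 1; all invariant factors of ∂_1 are 1 so no torsion. So H_0 ≅ Z.
rank ∂_1 = 9, rank ∂_2 = 20 ⇒ b_1 = 30 − 9 − 20 = 1; ∂_2 has invariant factor(s) [2] giving torsion. So H_1 ≅ Z ⊕ Z_2.
rank ∂_2 = 20, rank ∂_3 = 0 ⇒ b_2 = 20 − 20 − 0 = 0. So H_2 ≅ 0.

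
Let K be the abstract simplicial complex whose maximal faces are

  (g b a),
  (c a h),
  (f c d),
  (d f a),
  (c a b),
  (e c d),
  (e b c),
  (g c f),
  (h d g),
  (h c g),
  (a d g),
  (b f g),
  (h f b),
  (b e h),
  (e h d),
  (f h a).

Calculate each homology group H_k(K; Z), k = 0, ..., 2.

H_0 ≅ Z,  H_1 ≅ Z^2,  H_2 ≅ Z.

Fix the vertex order a < b < c < d < e < f < g < h and write every simplex with vertices in increasing order. Then dim K = 2 and the simplices of K are:

  0-simplices (8): a, b, c, d, e, f, g, h
  1-simplices (24): ab, ac, ad, af, ag, ah, bc, be, bf, bg, bh, cd, ce, cf, cg, ch, de, df, dg, dh, eh, fg, fh, gh
  2-simplices (16): abc, abg, ach, adf, adg, afh, bce, beh, bfg, bfh, cde, cdf, cfg, cgh, deh, dgh

giving chain groups C_0 ≅ Z^8, C_1 ≅ Z^24, C_2 ≅ Z^16.

Boundary ∂_1: C_1 → C_0 sends each edge [p,q] (with p < q) to q − p. For instance
  ∂ad = d − a.
The 8×24 boundary matrix has rank 7 and Smith normal form diag(1,1,1,1,1,1,1).

The boundary map ∂_2: C_2 → C_1 sends each 2-simplex [p,q,r] to [q,r] − [p,r] + [p,q]. For instance
  ∂adg = dg − ag + ad,
  ∂afh = fh − ah + af.
The resulting 24×16 matrix has rank 15, and its Smith normal form has invariant factors (1,1,1,1,1,1,1,1,1,1,1,1,1,1,1).

Computing H_k = (kernel of ∂_k) / (image of ∂_{k+1}):

  H_0: rank C_0 − rank ∂_1 = 8 − 7 = 1, and the invariant factors of ∂_1 are all 1, so H_0 ≅ Z.
  H_1: rank ker ∂_1 − rank ∂_2 = (24 − 7) − 15 = 2, and the invariant factors of ∂_2 are all 1, so H_1 ≅ Z^2.
  H_2: rank ker ∂_2 − rank ∂_3 = (16 − 15) − 0 = 1, and there is no ∂_3, so H_2 ≅ Z.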